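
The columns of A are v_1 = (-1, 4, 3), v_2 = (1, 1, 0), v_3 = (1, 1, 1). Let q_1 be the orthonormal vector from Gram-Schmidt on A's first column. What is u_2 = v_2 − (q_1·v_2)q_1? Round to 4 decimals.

v_1 = (-1, 4, 3); ‖v_1‖ = 5.0990, so q_1 = (-0.1961, 0.7845, 0.5883).
q_1·v_2 = (-0.1961)·1 + 0.7845·1 + 0.5883·0 = 0.5883.
u_2 = v_2 − 0.5883·q_1 = (1.1154, 0.5385, -0.3462).

u_2 = (1.1154, 0.5385, -0.3462)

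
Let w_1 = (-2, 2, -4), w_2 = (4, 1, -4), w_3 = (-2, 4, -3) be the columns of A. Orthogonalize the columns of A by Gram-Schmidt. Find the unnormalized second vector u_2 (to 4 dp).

u_2 = (4.8333, 0.1667, -2.3333)

w_1 = (-2, 2, -4); ‖w_1‖ = 4.8990, so e_1 = (-0.4082, 0.4082, -0.8165).
e_1·w_2 = (-0.4082)·4 + 0.4082·1 + (-0.8165)·(-4) = 2.0412.
u_2 = w_2 − 2.0412·e_1 = (4.8333, 0.1667, -2.3333).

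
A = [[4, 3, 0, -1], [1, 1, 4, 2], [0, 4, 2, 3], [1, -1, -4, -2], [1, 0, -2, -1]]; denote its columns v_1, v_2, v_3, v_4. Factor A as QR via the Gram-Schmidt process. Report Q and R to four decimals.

Q = [[0.9177, 0.1075, 0.0000, -0.3714], [0.2294, 0.0836, 0.7641, 0.5967], [0.0000, 0.9077, -0.3146, 0.2740], [0.2294, -0.3702, -0.4944, 0.5783], [0.2294, -0.1433, -0.2697, 0.3106]], R = [[4.3589, 2.7530, -0.4588, -1.1471], [0.0000, 4.4069, 3.9173, 3.6665], [0.0000, 0.0000, 4.9441, 1.8428], [0.0000, 0.0000, 0.0000, 0.9194]]

v_1 = (4, 1, 0, 1, 1); ‖v_1‖ = 4.3589, so q_1 = (0.9177, 0.2294, 0.0000, 0.2294, 0.2294).
q_1·v_2 = 0.9177·3 + 0.2294·1 + 0.0000·4 + 0.2294·(-1) + 0.2294·0 = 2.7530.
u_2 = v_2 − 2.7530·q_1 = (0.4737, 0.3684, 4.0000, -1.6316, -0.6316).
‖u_2‖ = 4.4069, so q_2 = (0.1075, 0.0836, 0.9077, -0.3702, -0.1433).
q_1·v_3 = 0.9177·0 + 0.2294·4 + 0.0000·2 + 0.2294·(-4) + 0.2294·(-2) = -0.4588; q_2·v_3 = 0.1075·0 + 0.0836·4 + 0.9077·2 + (-0.3702)·(-4) + (-0.1433)·(-2) = 3.9173.
u_3 = v_3 + 0.4588·q_1 − 3.9173·q_2 = (0.0000, 3.7778, -1.5556, -2.4444, -1.3333).
‖u_3‖ = 4.9441, so q_3 = (0.0000, 0.7641, -0.3146, -0.4944, -0.2697).
q_1·v_4 = 0.9177·(-1) + 0.2294·2 + 0.0000·3 + 0.2294·(-2) + 0.2294·(-1) = -1.1471; q_2·v_4 = 0.1075·(-1) + 0.0836·2 + 0.9077·3 + (-0.3702)·(-2) + (-0.1433)·(-1) = 3.6665; q_3·v_4 = (0.0000)·(-1) + 0.7641·2 + (-0.3146)·3 + (-0.4944)·(-2) + (-0.2697)·(-1) = 1.8428.
u_4 = v_4 + 1.1471·q_1 − 3.6665·q_2 − 1.8428·q_3 = (-0.3415, 0.5486, 0.2519, 0.5317, 0.2856).
‖u_4‖ = 0.9194, so q_4 = (-0.3714, 0.5967, 0.2740, 0.5783, 0.3106).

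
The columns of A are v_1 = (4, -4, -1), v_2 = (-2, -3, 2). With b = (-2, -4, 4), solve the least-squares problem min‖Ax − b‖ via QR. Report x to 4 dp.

x = (0.0359, 1.4075)

e_1 = v_1/‖v_1‖ = (4, -4, -1)/5.7446 = (0.6963, -0.6963, -0.1741).
r_{12} = e_1·v_2 = 0.3482.
u_2 = v_2 − 0.3482·e_1 = (-2.2424, -2.7576, 2.0606).
‖u_2‖ = 4.1084, so e_2 = (-0.5458, -0.6712, 0.5016).
Qᵀb = (0.6963, 5.7827).
Back-substitute: x_2 = 5.7827/4.1084 = 1.4075.
x_1 = (0.6963 − 0.3482·1.4075)/5.7446 = 0.0359.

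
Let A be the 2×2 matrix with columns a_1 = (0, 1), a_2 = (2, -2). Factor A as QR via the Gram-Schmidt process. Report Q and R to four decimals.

Q = [[0.0000, 1.0000], [1.0000, 0.0000]], R = [[1.0000, -2.0000], [0.0000, 2.0000]]

q_1 = a_1/‖a_1‖ = (0, 1)/1.0000 = (0.0000, 1.0000).
r_{12} = q_1·a_2 = -2.0000.
u_2 = a_2 + 2.0000·q_1 = (2.0000, 0.0000).
‖u_2‖ = 2.0000, so q_2 = (1.0000, 0.0000).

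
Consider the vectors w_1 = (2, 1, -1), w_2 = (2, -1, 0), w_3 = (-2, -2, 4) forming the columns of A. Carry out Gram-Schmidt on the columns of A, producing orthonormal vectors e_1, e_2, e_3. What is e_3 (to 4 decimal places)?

e_3 = (0.2182, 0.4364, 0.8729)

w_1 = (2, 1, -1); ‖w_1‖ = 2.4495, so e_1 = (0.8165, 0.4082, -0.4082).
e_1·w_2 = 0.8165·2 + 0.4082·(-1) + (-0.4082)·0 = 1.2247.
u_2 = w_2 − 1.2247·e_1 = (1.0000, -1.5000, 0.5000).
‖u_2‖ = 1.8708, so e_2 = (0.5345, -0.8018, 0.2673).
e_1·w_3 = 0.8165·(-2) + 0.4082·(-2) + (-0.4082)·4 = -4.0825; e_2·w_3 = 0.5345·(-2) + (-0.8018)·(-2) + 0.2673·4 = 1.6036.
u_3 = w_3 + 4.0825·e_1 − 1.6036·e_2 = (0.4762, 0.9524, 1.9048).
‖u_3‖ = 2.1822, so e_3 = (0.2182, 0.4364, 0.8729).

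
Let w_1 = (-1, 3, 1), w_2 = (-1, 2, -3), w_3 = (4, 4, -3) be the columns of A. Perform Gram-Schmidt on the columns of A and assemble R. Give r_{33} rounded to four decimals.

r_{33} = 5.3629

w_1 = (-1, 3, 1); ‖w_1‖ = 3.3166, so q_1 = (-0.3015, 0.9045, 0.3015).
q_1·w_2 = (-0.3015)·(-1) + 0.9045·2 + 0.3015·(-3) = 1.2060.
u_2 = w_2 − 1.2060·q_1 = (-0.6364, 0.9091, -3.3636).
‖u_2‖ = 3.5420, so q_2 = (-0.1797, 0.2567, -0.9497).
q_1·w_3 = (-0.3015)·4 + 0.9045·4 + 0.3015·(-3) = 1.5076; q_2·w_3 = (-0.1797)·4 + 0.2567·4 + (-0.9497)·(-3) = 3.1570.
u_3 = w_3 − 1.5076·q_1 − 3.1570·q_2 = (5.0217, 1.8261, -0.4565).
r_{33} = ‖u_3‖ = 5.3629.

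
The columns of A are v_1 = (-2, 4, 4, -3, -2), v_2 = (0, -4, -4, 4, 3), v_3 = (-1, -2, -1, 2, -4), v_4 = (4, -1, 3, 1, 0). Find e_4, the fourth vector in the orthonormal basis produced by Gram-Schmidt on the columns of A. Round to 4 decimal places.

e_1 = v_1/‖v_1‖ = (-2, 4, 4, -3, -2)/7.0000 = (-0.2857, 0.5714, 0.5714, -0.4286, -0.2857).
r_{12} = e_1·v_2 = -7.1429.
u_2 = v_2 + 7.1429·e_1 = (-2.0408, 0.0816, 0.0816, 0.9388, 0.9592).
‖u_2‖ = 2.4453, so e_2 = (-0.8346, 0.0334, 0.0334, 0.3839, 0.3923).
r_{13} = e_1·v_3 = -1.1429; r_{23} = e_2·v_3 = -0.0668.
u_3 = v_3 + 1.1429·e_1 + 0.0668·e_2 = (-1.3823, -1.3447, -0.3447, 1.5358, -4.3003).
‖u_3‖ = 4.9688, so e_3 = (-0.2782, -0.2706, -0.0694, 0.3091, -0.8655).
r_{14} = e_1·v_4 = -0.4286; r_{24} = e_2·v_4 = -2.8876; r_{34} = e_3·v_4 = -0.7411.
u_4 = v_4 + 0.4286·e_1 + 2.8876·e_2 + 0.7411·e_3 = (1.2614, -0.8593, 3.2899, 2.1540, 0.3688).
‖u_4‖ = 4.2342, so e_4 = (0.2979, -0.2029, 0.7770, 0.5087, 0.0871).

e_4 = (0.2979, -0.2029, 0.7770, 0.5087, 0.0871)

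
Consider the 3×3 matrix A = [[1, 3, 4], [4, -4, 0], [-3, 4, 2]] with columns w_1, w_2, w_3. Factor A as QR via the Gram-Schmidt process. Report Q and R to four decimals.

Q = [[0.1961, 0.9619, -0.1905], [0.7845, -0.0374, 0.6190], [-0.5883, 0.2708, 0.7619]], R = [[5.0990, -4.9029, -0.3922], [0.0000, 4.1184, 4.3893], [0.0000, 0.0000, 0.7619]]

w_1 = (1, 4, -3); ‖w_1‖ = 5.0990, so e_1 = (0.1961, 0.7845, -0.5883).
e_1·w_2 = 0.1961·3 + 0.7845·(-4) + (-0.5883)·4 = -4.9029.
u_2 = w_2 + 4.9029·e_1 = (3.9615, -0.1538, 1.1154).
‖u_2‖ = 4.1184, so e_2 = (0.9619, -0.0374, 0.2708).
e_1·w_3 = 0.1961·4 + 0.7845·0 + (-0.5883)·2 = -0.3922; e_2·w_3 = 0.9619·4 + (-0.0374)·0 + 0.2708·2 = 4.3893.
u_3 = w_3 + 0.3922·e_1 − 4.3893·e_2 = (-0.1451, 0.4717, 0.5805).
‖u_3‖ = 0.7619, so e_3 = (-0.1905, 0.6190, 0.7619).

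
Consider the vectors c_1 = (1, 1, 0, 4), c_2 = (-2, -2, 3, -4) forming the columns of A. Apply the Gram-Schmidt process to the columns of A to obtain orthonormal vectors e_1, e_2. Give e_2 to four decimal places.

e_2 = (-0.2708, -0.2708, 0.9138, 0.1354)

e_1 = c_1/‖c_1‖ = (1, 1, 0, 4)/4.2426 = (0.2357, 0.2357, 0.0000, 0.9428).
r_{12} = e_1·c_2 = -4.7140.
u_2 = c_2 + 4.7140·e_1 = (-0.8889, -0.8889, 3.0000, 0.4444).
‖u_2‖ = 3.2830, so e_2 = (-0.2708, -0.2708, 0.9138, 0.1354).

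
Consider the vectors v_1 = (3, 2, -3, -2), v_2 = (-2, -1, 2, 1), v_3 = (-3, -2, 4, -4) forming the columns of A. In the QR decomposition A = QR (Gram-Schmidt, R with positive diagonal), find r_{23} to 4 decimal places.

v_1 = (3, 2, -3, -2); ‖v_1‖ = 5.0990, so q_1 = (0.5883, 0.3922, -0.5883, -0.3922).
q_1·v_2 = 0.5883·(-2) + 0.3922·(-1) + (-0.5883)·2 + (-0.3922)·1 = -3.1379.
u_2 = v_2 + 3.1379·q_1 = (-0.1538, 0.2308, 0.1538, -0.2308).
‖u_2‖ = 0.3922, so q_2 = (-0.3922, 0.5883, 0.3922, -0.5883).
r_{23} = q_2·v_3 = 3.9223.

r_{23} = 3.9223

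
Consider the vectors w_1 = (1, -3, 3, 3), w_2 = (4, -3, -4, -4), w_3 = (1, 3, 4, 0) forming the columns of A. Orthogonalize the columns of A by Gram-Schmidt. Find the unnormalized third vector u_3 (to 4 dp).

w_1 = (1, -3, 3, 3); ‖w_1‖ = 5.2915, so q_1 = (0.1890, -0.5669, 0.5669, 0.5669).
q_1·w_2 = 0.1890·4 + (-0.5669)·(-3) + 0.5669·(-4) + 0.5669·(-4) = -2.0788.
u_2 = w_2 + 2.0788·q_1 = (4.3929, -4.1786, -2.8214, -2.8214).
‖u_2‖ = 7.2580, so q_2 = (0.6052, -0.5757, -0.3887, -0.3887).
q_1·w_3 = 0.1890·1 + (-0.5669)·3 + 0.5669·4 + 0.5669·0 = 0.7559; q_2·w_3 = 0.6052·1 + (-0.5757)·3 + (-0.3887)·4 + (-0.3887)·0 = -2.6768.
u_3 = w_3 − 0.7559·q_1 + 2.6768·q_2 = (2.4773, 1.8875, 2.5308, -1.4692).

u_3 = (2.4773, 1.8875, 2.5308, -1.4692)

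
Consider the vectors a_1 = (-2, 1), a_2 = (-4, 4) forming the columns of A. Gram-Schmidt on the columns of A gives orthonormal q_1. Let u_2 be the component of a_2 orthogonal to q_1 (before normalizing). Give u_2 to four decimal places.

a_1 = (-2, 1); ‖a_1‖ = 2.2361, so q_1 = (-0.8944, 0.4472).
q_1·a_2 = (-0.8944)·(-4) + 0.4472·4 = 5.3666.
u_2 = a_2 − 5.3666·q_1 = (0.8000, 1.6000).

u_2 = (0.8000, 1.6000)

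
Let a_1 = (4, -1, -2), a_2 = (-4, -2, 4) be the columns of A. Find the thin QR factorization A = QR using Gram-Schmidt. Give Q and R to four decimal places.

a_1 = (4, -1, -2); ‖a_1‖ = 4.5826, so q_1 = (0.8729, -0.2182, -0.4364).
q_1·a_2 = 0.8729·(-4) + (-0.2182)·(-2) + (-0.4364)·4 = -4.8008.
u_2 = a_2 + 4.8008·q_1 = (0.1905, -3.0476, 1.9048).
‖u_2‖ = 3.5989, so q_2 = (0.0529, -0.8468, 0.5293).

Q = [[0.8729, 0.0529], [-0.2182, -0.8468], [-0.4364, 0.5293]], R = [[4.5826, -4.8008], [0.0000, 3.5989]]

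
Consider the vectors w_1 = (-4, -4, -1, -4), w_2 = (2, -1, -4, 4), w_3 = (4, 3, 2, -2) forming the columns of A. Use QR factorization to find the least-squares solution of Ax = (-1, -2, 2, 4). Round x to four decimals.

x = (-0.7222, -0.4056, -1.0409)

q_1 = w_1/‖w_1‖ = (-4, -4, -1, -4)/7.0000 = (-0.5714, -0.5714, -0.1429, -0.5714).
r_{12} = q_1·w_2 = -2.2857.
u_2 = w_2 + 2.2857·q_1 = (0.6939, -2.3061, -4.3265, 2.6939).
‖u_2‖ = 5.6370, so q_2 = (0.1231, -0.4091, -0.7675, 0.4779).
r_{13} = q_1·w_3 = -3.1429; r_{23} = q_2·w_3 = -3.2258.
u_3 = w_3 + 3.1429·q_1 + 3.2258·q_2 = (2.6012, -0.1156, -0.9249, -2.2543).
‖u_3‖ = 3.5661, so q_3 = (0.7294, -0.0324, -0.2593, -0.6322).
Qᵀb = (-0.8571, 1.0716, -3.7119).
Back-substitute: x_3 = -3.7119/3.5661 = -1.0409.
x_2 = (1.0716 + 3.2258·(-1.0409))/5.6370 = -0.4056.
x_1 = (-0.8571 + 2.2857·(-0.4056) + 3.1429·(-1.0409))/7.0000 = -0.7222.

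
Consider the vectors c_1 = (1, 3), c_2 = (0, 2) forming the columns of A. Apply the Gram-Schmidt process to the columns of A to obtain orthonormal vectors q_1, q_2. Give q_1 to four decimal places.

c_1 = (1, 3); ‖c_1‖ = 3.1623, so q_1 = (0.3162, 0.9487).

q_1 = (0.3162, 0.9487)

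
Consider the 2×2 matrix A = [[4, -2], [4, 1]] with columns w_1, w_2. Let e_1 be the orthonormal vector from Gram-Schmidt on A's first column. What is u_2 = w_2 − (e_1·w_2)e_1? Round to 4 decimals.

e_1 = w_1/‖w_1‖ = (4, 4)/5.6569 = (0.7071, 0.7071).
r_{12} = e_1·w_2 = -0.7071.
u_2 = w_2 + 0.7071·e_1 = (-1.5000, 1.5000).

u_2 = (-1.5000, 1.5000)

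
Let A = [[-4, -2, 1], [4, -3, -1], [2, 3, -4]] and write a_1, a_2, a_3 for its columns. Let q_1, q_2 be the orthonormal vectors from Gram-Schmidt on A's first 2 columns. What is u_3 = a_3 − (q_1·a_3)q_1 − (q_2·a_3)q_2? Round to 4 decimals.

u_3 = (-1.5990, -0.7107, -1.7766)

q_1 = a_1/‖a_1‖ = (-4, 4, 2)/6.0000 = (-0.6667, 0.6667, 0.3333).
r_{12} = q_1·a_2 = 0.3333.
u_2 = a_2 − 0.3333·q_1 = (-1.7778, -3.2222, 2.8889).
‖u_2‖ = 4.6786, so q_2 = (-0.3800, -0.6887, 0.6175).
r_{13} = q_1·a_3 = -2.6667; r_{23} = q_2·a_3 = -2.1612.
u_3 = a_3 + 2.6667·q_1 + 2.1612·q_2 = (-1.5990, -0.7107, -1.7766).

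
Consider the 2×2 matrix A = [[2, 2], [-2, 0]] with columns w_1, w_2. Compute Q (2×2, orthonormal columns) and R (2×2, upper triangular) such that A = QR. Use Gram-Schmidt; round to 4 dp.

w_1 = (2, -2); ‖w_1‖ = 2.8284, so q_1 = (0.7071, -0.7071).
q_1·w_2 = 0.7071·2 + (-0.7071)·0 = 1.4142.
u_2 = w_2 − 1.4142·q_1 = (1.0000, 1.0000).
‖u_2‖ = 1.4142, so q_2 = (0.7071, 0.7071).

Q = [[0.7071, 0.7071], [-0.7071, 0.7071]], R = [[2.8284, 1.4142], [0.0000, 1.4142]]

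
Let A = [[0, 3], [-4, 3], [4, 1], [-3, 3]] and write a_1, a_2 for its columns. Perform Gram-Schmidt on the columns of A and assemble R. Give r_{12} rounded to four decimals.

e_1 = a_1/‖a_1‖ = (0, -4, 4, -3)/6.4031 = (0.0000, -0.6247, 0.6247, -0.4685).
r_{12} = e_1·a_2 = -2.6550.

r_{12} = -2.6550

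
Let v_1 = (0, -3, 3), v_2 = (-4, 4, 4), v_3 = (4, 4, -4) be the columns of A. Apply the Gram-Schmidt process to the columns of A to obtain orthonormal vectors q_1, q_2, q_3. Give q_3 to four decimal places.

v_1 = (0, -3, 3); ‖v_1‖ = 4.2426, so q_1 = (0.0000, -0.7071, 0.7071).
q_1·v_2 = 0.0000·(-4) + (-0.7071)·4 + 0.7071·4 = 0.0000.
u_2 = v_2 + 0.0000·q_1 = (-4.0000, 4.0000, 4.0000).
‖u_2‖ = 6.9282, so q_2 = (-0.5774, 0.5774, 0.5774).
q_1·v_3 = 0.0000·4 + (-0.7071)·4 + 0.7071·(-4) = -5.6569; q_2·v_3 = (-0.5774)·4 + 0.5774·4 + 0.5774·(-4) = -2.3094.
u_3 = v_3 + 5.6569·q_1 + 2.3094·q_2 = (2.6667, 1.3333, 1.3333).
‖u_3‖ = 3.2660, so q_3 = (0.8165, 0.4082, 0.4082).

q_3 = (0.8165, 0.4082, 0.4082)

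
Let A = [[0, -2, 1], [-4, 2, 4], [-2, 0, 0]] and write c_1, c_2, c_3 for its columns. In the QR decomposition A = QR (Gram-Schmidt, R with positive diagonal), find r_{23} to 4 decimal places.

r_{23} = -0.1826

e_1 = c_1/‖c_1‖ = (0, -4, -2)/4.4721 = (0.0000, -0.8944, -0.4472).
r_{12} = e_1·c_2 = -1.7889.
u_2 = c_2 + 1.7889·e_1 = (-2.0000, 0.4000, -0.8000).
‖u_2‖ = 2.1909, so e_2 = (-0.9129, 0.1826, -0.3651).
r_{23} = e_2·c_3 = -0.1826.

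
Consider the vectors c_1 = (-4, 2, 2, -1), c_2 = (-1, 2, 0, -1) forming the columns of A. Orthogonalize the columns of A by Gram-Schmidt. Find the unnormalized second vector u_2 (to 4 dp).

u_2 = (0.4400, 1.2800, -0.7200, -0.6400)

e_1 = c_1/‖c_1‖ = (-4, 2, 2, -1)/5.0000 = (-0.8000, 0.4000, 0.4000, -0.2000).
r_{12} = e_1·c_2 = 1.8000.
u_2 = c_2 − 1.8000·e_1 = (0.4400, 1.2800, -0.7200, -0.6400).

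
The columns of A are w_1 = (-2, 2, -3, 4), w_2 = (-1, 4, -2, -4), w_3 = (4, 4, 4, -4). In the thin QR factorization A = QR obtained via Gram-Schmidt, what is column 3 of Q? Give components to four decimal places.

e_3 = (0.5242, 0.6516, 0.4674, 0.2868)

e_1 = w_1/‖w_1‖ = (-2, 2, -3, 4)/5.7446 = (-0.3482, 0.3482, -0.5222, 0.6963).
r_{12} = e_1·w_2 = 0.0000.
u_2 = w_2 + 0.0000·e_1 = (-1.0000, 4.0000, -2.0000, -4.0000).
‖u_2‖ = 6.0828, so e_2 = (-0.1644, 0.6576, -0.3288, -0.6576).
r_{13} = e_1·w_3 = -4.8742; r_{23} = e_2·w_3 = 3.2880.
u_3 = w_3 + 4.8742·e_1 − 3.2880·e_2 = (2.8436, 3.5348, 2.5356, 1.5561).
‖u_3‖ = 5.4251, so e_3 = (0.5242, 0.6516, 0.4674, 0.2868).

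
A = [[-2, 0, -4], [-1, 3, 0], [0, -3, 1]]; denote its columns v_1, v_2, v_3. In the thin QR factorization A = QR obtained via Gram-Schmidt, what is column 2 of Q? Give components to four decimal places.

e_1 = v_1/‖v_1‖ = (-2, -1, 0)/2.2361 = (-0.8944, -0.4472, 0.0000).
r_{12} = e_1·v_2 = -1.3416.
u_2 = v_2 + 1.3416·e_1 = (-1.2000, 2.4000, -3.0000).
‖u_2‖ = 4.0249, so e_2 = (-0.2981, 0.5963, -0.7454).

e_2 = (-0.2981, 0.5963, -0.7454)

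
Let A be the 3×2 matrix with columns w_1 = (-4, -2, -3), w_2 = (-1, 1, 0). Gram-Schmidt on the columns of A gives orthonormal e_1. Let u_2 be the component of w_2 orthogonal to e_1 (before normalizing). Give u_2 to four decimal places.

e_1 = w_1/‖w_1‖ = (-4, -2, -3)/5.3852 = (-0.7428, -0.3714, -0.5571).
r_{12} = e_1·w_2 = 0.3714.
u_2 = w_2 − 0.3714·e_1 = (-0.7241, 1.1379, 0.2069).

u_2 = (-0.7241, 1.1379, 0.2069)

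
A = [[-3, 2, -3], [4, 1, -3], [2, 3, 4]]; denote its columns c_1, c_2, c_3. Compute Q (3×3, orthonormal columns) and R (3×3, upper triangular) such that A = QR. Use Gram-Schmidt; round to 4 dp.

c_1 = (-3, 4, 2); ‖c_1‖ = 5.3852, so q_1 = (-0.5571, 0.7428, 0.3714).
q_1·c_2 = (-0.5571)·2 + 0.7428·1 + 0.3714·3 = 0.7428.
u_2 = c_2 − 0.7428·q_1 = (2.4138, 0.4483, 2.7241).
‖u_2‖ = 3.6672, so q_2 = (0.6582, 0.1222, 0.7428).
q_1·c_3 = (-0.5571)·(-3) + 0.7428·(-3) + 0.3714·4 = 0.9285; q_2·c_3 = 0.6582·(-3) + 0.1222·(-3) + 0.7428·4 = 0.6300.
u_3 = c_3 − 0.9285·q_1 − 0.6300·q_2 = (-2.8974, -3.7667, 3.1872).
‖u_3‖ = 5.7220, so q_3 = (-0.5064, -0.6583, 0.5570).

Q = [[-0.5571, 0.6582, -0.5064], [0.7428, 0.1222, -0.6583], [0.3714, 0.7428, 0.5570]], R = [[5.3852, 0.7428, 0.9285], [0.0000, 3.6672, 0.6300], [0.0000, 0.0000, 5.7220]]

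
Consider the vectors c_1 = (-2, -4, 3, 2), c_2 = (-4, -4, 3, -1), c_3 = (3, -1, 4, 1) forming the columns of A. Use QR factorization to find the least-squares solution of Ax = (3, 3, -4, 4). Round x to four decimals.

e_1 = c_1/‖c_1‖ = (-2, -4, 3, 2)/5.7446 = (-0.3482, -0.6963, 0.5222, 0.3482).
r_{12} = e_1·c_2 = 5.3964.
u_2 = c_2 − 5.3964·e_1 = (-2.1212, -0.2424, 0.1818, -2.8788).
‖u_2‖ = 3.5887, so e_2 = (-0.5911, -0.0676, 0.0507, -0.8022).
r_{13} = e_1·c_3 = 2.0889; r_{23} = e_2·c_3 = -2.3052.
u_3 = c_3 − 2.0889·e_1 + 2.3052·e_2 = (2.3647, 0.2988, 3.0259, -1.5765).
‖u_3‖ = 4.1620, so e_3 = (0.5682, 0.0718, 0.7270, -0.3788).
Qᵀb = (-3.8297, -5.3873, -2.5033).
Back-substitute: x_3 = -2.5033/4.1620 = -0.6015.
x_2 = (-5.3873 + 2.3052·(-0.6015))/3.5887 = -1.8875.
x_1 = (-3.8297 − 5.3964·(-1.8875) − 2.0889·(-0.6015))/5.7446 = 1.3252.

x = (1.3252, -1.8875, -0.6015)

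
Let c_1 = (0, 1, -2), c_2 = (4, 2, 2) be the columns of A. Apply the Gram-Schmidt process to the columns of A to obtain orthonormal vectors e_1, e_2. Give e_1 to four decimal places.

e_1 = (0.0000, 0.4472, -0.8944)

c_1 = (0, 1, -2); ‖c_1‖ = 2.2361, so e_1 = (0.0000, 0.4472, -0.8944).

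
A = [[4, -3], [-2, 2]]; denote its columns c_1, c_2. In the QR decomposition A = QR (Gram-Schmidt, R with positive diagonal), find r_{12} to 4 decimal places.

c_1 = (4, -2); ‖c_1‖ = 4.4721, so e_1 = (0.8944, -0.4472).
r_{12} = e_1·c_2 = -3.5777.

r_{12} = -3.5777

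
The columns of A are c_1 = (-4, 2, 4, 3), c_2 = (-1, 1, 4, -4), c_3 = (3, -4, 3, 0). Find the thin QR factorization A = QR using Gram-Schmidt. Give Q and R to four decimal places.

Q = [[-0.5963, -0.0197, 0.4145], [0.2981, 0.0986, -0.6744], [0.5963, 0.5519, 0.5462], [0.4472, -0.8278, 0.2740]], R = [[6.7082, 1.4907, -1.1926], [0.0000, 5.6372, 1.2023], [0.0000, 0.0000, 5.5796]]

c_1 = (-4, 2, 4, 3); ‖c_1‖ = 6.7082, so q_1 = (-0.5963, 0.2981, 0.5963, 0.4472).
q_1·c_2 = (-0.5963)·(-1) + 0.2981·1 + 0.5963·4 + 0.4472·(-4) = 1.4907.
u_2 = c_2 − 1.4907·q_1 = (-0.1111, 0.5556, 3.1111, -4.6667).
‖u_2‖ = 5.6372, so q_2 = (-0.0197, 0.0986, 0.5519, -0.8278).
q_1·c_3 = (-0.5963)·3 + 0.2981·(-4) + 0.5963·3 + 0.4472·0 = -1.1926; q_2·c_3 = (-0.0197)·3 + 0.0986·(-4) + 0.5519·3 + (-0.8278)·0 = 1.2023.
u_3 = c_3 + 1.1926·q_1 − 1.2023·q_2 = (2.3126, -3.7629, 3.0476, 1.5287).
‖u_3‖ = 5.5796, so q_3 = (0.4145, -0.6744, 0.5462, 0.2740).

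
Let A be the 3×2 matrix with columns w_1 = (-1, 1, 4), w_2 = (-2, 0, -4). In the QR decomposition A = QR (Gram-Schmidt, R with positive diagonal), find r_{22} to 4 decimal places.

r_{22} = 3.0185

w_1 = (-1, 1, 4); ‖w_1‖ = 4.2426, so e_1 = (-0.2357, 0.2357, 0.9428).
e_1·w_2 = (-0.2357)·(-2) + 0.2357·0 + 0.9428·(-4) = -3.2998.
u_2 = w_2 + 3.2998·e_1 = (-2.7778, 0.7778, -0.8889).
r_{22} = ‖u_2‖ = 3.0185.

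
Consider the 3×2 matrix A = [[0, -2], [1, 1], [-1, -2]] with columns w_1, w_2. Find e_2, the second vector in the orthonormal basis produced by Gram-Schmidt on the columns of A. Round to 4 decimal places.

e_2 = (-0.9428, -0.2357, -0.2357)

w_1 = (0, 1, -1); ‖w_1‖ = 1.4142, so e_1 = (0.0000, 0.7071, -0.7071).
e_1·w_2 = 0.0000·(-2) + 0.7071·1 + (-0.7071)·(-2) = 2.1213.
u_2 = w_2 − 2.1213·e_1 = (-2.0000, -0.5000, -0.5000).
‖u_2‖ = 2.1213, so e_2 = (-0.9428, -0.2357, -0.2357).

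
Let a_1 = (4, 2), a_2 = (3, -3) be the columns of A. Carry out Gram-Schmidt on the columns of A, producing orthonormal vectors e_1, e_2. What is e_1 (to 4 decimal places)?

e_1 = (0.8944, 0.4472)

a_1 = (4, 2); ‖a_1‖ = 4.4721, so e_1 = (0.8944, 0.4472).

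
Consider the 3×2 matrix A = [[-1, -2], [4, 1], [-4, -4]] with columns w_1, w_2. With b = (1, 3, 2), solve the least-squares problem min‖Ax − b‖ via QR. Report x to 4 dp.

w_1 = (-1, 4, -4); ‖w_1‖ = 5.7446, so q_1 = (-0.1741, 0.6963, -0.6963).
q_1·w_2 = (-0.1741)·(-2) + 0.6963·1 + (-0.6963)·(-4) = 3.8297.
u_2 = w_2 − 3.8297·q_1 = (-1.3333, -1.6667, -1.3333).
‖u_2‖ = 2.5166, so q_2 = (-0.5298, -0.6623, -0.5298).
Qᵀb = (0.5222, -3.5762).
Back-substitute: x_2 = -3.5762/2.5166 = -1.4211.
x_1 = (0.5222 − 3.8297·(-1.4211))/5.7446 = 1.0383.

x = (1.0383, -1.4211)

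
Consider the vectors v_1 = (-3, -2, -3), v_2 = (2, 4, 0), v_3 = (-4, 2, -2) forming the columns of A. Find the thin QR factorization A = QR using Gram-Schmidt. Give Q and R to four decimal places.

v_1 = (-3, -2, -3); ‖v_1‖ = 4.6904, so e_1 = (-0.6396, -0.4264, -0.6396).
e_1·v_2 = (-0.6396)·2 + (-0.4264)·4 + (-0.6396)·0 = -2.9848.
u_2 = v_2 + 2.9848·e_1 = (0.0909, 2.7273, -1.9091).
‖u_2‖ = 3.3303, so e_2 = (0.0273, 0.8189, -0.5732).
e_1·v_3 = (-0.6396)·(-4) + (-0.4264)·2 + (-0.6396)·(-2) = 2.9848; e_2·v_3 = 0.0273·(-4) + 0.8189·2 + (-0.5732)·(-2) = 2.6752.
u_3 = v_3 − 2.9848·e_1 − 2.6752·e_2 = (-2.1639, 1.0820, 1.4426).
‖u_3‖ = 2.8168, so e_3 = (-0.7682, 0.3841, 0.5121).

Q = [[-0.6396, 0.0273, -0.7682], [-0.4264, 0.8189, 0.3841], [-0.6396, -0.5732, 0.5121]], R = [[4.6904, -2.9848, 2.9848], [0.0000, 3.3303, 2.6752], [0.0000, 0.0000, 2.8168]]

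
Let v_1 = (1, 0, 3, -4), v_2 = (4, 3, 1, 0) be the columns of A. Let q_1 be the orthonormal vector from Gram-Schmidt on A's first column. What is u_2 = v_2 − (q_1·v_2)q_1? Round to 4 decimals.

v_1 = (1, 0, 3, -4); ‖v_1‖ = 5.0990, so q_1 = (0.1961, 0.0000, 0.5883, -0.7845).
q_1·v_2 = 0.1961·4 + 0.0000·3 + 0.5883·1 + (-0.7845)·0 = 1.3728.
u_2 = v_2 − 1.3728·q_1 = (3.7308, 3.0000, 0.1923, 1.0769).

u_2 = (3.7308, 3.0000, 0.1923, 1.0769)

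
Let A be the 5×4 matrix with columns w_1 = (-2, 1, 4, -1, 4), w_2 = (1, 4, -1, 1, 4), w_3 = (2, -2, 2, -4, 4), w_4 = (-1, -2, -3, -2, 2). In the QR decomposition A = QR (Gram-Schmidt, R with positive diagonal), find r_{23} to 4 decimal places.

r_{23} = -0.6380

w_1 = (-2, 1, 4, -1, 4); ‖w_1‖ = 6.1644, so q_1 = (-0.3244, 0.1622, 0.6489, -0.1622, 0.6489).
q_1·w_2 = (-0.3244)·1 + 0.1622·4 + 0.6489·(-1) + (-0.1622)·1 + 0.6489·4 = 2.1089.
u_2 = w_2 − 2.1089·q_1 = (1.6842, 3.6579, -2.3684, 1.3421, 2.6316).
‖u_2‖ = 5.5274, so q_2 = (0.3047, 0.6618, -0.4285, 0.2428, 0.4761).
r_{23} = q_2·w_3 = -0.6380.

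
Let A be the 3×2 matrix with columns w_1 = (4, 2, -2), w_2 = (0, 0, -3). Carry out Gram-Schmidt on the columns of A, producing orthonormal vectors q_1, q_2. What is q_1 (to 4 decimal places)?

q_1 = w_1/‖w_1‖ = (4, 2, -2)/4.8990 = (0.8165, 0.4082, -0.4082).

q_1 = (0.8165, 0.4082, -0.4082)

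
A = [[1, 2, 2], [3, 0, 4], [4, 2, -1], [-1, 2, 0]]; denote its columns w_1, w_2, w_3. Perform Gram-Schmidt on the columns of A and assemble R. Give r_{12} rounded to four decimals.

r_{12} = 1.5396

w_1 = (1, 3, 4, -1); ‖w_1‖ = 5.1962, so q_1 = (0.1925, 0.5774, 0.7698, -0.1925).
r_{12} = q_1·w_2 = 1.5396.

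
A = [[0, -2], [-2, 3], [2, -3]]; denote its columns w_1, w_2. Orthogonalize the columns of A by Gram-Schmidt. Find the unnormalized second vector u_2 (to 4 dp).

w_1 = (0, -2, 2); ‖w_1‖ = 2.8284, so q_1 = (0.0000, -0.7071, 0.7071).
q_1·w_2 = 0.0000·(-2) + (-0.7071)·3 + 0.7071·(-3) = -4.2426.
u_2 = w_2 + 4.2426·q_1 = (-2.0000, 0.0000, 0.0000).

u_2 = (-2.0000, 0.0000, 0.0000)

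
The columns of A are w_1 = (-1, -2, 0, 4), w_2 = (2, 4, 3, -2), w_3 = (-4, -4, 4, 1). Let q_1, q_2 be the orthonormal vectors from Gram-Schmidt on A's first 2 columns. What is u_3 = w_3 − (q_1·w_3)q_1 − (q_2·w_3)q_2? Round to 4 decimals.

w_1 = (-1, -2, 0, 4); ‖w_1‖ = 4.5826, so q_1 = (-0.2182, -0.4364, 0.0000, 0.8729).
q_1·w_2 = (-0.2182)·2 + (-0.4364)·4 + 0.0000·3 + 0.8729·(-2) = -3.9279.
u_2 = w_2 + 3.9279·q_1 = (1.1429, 2.2857, 3.0000, 1.4286).
‖u_2‖ = 4.1918, so q_2 = (0.2726, 0.5453, 0.7157, 0.3408).
q_1·w_3 = (-0.2182)·(-4) + (-0.4364)·(-4) + 0.0000·4 + 0.8729·1 = 3.4915; q_2·w_3 = 0.2726·(-4) + 0.5453·(-4) + 0.7157·4 + 0.3408·1 = -0.0682.
u_3 = w_3 − 3.4915·q_1 + 0.0682·q_2 = (-3.2195, -2.4390, 4.0488, -2.0244).

u_3 = (-3.2195, -2.4390, 4.0488, -2.0244)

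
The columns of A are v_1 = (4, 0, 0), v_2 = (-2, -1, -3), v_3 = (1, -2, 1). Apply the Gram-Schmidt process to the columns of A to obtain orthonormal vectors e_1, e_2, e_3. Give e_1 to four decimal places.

v_1 = (4, 0, 0); ‖v_1‖ = 4.0000, so e_1 = (1.0000, 0.0000, 0.0000).

e_1 = (1.0000, 0.0000, 0.0000)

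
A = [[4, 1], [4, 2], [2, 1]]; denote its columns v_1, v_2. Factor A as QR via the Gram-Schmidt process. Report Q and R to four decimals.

Q = [[0.6667, -0.7454], [0.6667, 0.5963], [0.3333, 0.2981]], R = [[6.0000, 2.3333], [0.0000, 0.7454]]

e_1 = v_1/‖v_1‖ = (4, 4, 2)/6.0000 = (0.6667, 0.6667, 0.3333).
r_{12} = e_1·v_2 = 2.3333.
u_2 = v_2 − 2.3333·e_1 = (-0.5556, 0.4444, 0.2222).
‖u_2‖ = 0.7454, so e_2 = (-0.7454, 0.5963, 0.2981).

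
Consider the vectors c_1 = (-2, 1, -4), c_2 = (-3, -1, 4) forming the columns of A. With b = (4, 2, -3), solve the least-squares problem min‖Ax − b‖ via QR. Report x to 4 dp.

x = (-0.3059, -1.1294)

c_1 = (-2, 1, -4); ‖c_1‖ = 4.5826, so e_1 = (-0.4364, 0.2182, -0.8729).
e_1·c_2 = (-0.4364)·(-3) + 0.2182·(-1) + (-0.8729)·4 = -2.4004.
u_2 = c_2 + 2.4004·e_1 = (-4.0476, -0.4762, 1.9048).
‖u_2‖ = 4.4987, so e_2 = (-0.8997, -0.1059, 0.4234).
Qᵀb = (1.3093, -5.0809).
Back-substitute: x_2 = -5.0809/4.4987 = -1.1294.
x_1 = (1.3093 + 2.4004·(-1.1294))/4.5826 = -0.3059.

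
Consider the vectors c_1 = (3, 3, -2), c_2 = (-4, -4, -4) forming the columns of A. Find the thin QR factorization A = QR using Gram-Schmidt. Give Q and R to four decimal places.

Q = [[0.6396, -0.3015], [0.6396, -0.3015], [-0.4264, -0.9045]], R = [[4.6904, -3.4112], [0.0000, 6.0302]]

c_1 = (3, 3, -2); ‖c_1‖ = 4.6904, so q_1 = (0.6396, 0.6396, -0.4264).
q_1·c_2 = 0.6396·(-4) + 0.6396·(-4) + (-0.4264)·(-4) = -3.4112.
u_2 = c_2 + 3.4112·q_1 = (-1.8182, -1.8182, -5.4545).
‖u_2‖ = 6.0302, so q_2 = (-0.3015, -0.3015, -0.9045).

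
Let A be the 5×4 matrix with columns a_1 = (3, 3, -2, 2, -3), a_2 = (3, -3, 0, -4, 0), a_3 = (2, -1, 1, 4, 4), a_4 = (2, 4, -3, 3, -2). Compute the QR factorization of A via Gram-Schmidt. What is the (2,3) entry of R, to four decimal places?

r_{23} = -1.3550

a_1 = (3, 3, -2, 2, -3); ‖a_1‖ = 5.9161, so e_1 = (0.5071, 0.5071, -0.3381, 0.3381, -0.5071).
e_1·a_2 = 0.5071·3 + 0.5071·(-3) + (-0.3381)·0 + 0.3381·(-4) + (-0.5071)·0 = -1.3522.
u_2 = a_2 + 1.3522·e_1 = (3.6857, -2.3143, -0.4571, -3.5429, -0.6857).
‖u_2‖ = 5.6720, so e_2 = (0.6498, -0.4080, -0.0806, -0.6246, -0.1209).
r_{23} = e_2·a_3 = -1.3550.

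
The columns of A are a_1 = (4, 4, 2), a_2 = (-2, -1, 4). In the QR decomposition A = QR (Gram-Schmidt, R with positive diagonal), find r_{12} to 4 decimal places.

a_1 = (4, 4, 2); ‖a_1‖ = 6.0000, so e_1 = (0.6667, 0.6667, 0.3333).
r_{12} = e_1·a_2 = -0.6667.

r_{12} = -0.6667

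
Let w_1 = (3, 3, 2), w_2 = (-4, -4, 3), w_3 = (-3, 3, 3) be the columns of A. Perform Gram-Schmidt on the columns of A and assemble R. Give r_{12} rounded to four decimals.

r_{12} = -3.8376

w_1 = (3, 3, 2); ‖w_1‖ = 4.6904, so q_1 = (0.6396, 0.6396, 0.4264).
r_{12} = q_1·w_2 = -3.8376.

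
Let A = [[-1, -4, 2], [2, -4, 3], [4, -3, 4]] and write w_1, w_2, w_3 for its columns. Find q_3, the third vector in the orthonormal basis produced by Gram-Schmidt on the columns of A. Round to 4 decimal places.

q_1 = w_1/‖w_1‖ = (-1, 2, 4)/4.5826 = (-0.2182, 0.4364, 0.8729).
r_{12} = q_1·w_2 = -3.4915.
u_2 = w_2 + 3.4915·q_1 = (-4.7619, -2.4762, 0.0476).
‖u_2‖ = 5.3675, so q_2 = (-0.8872, -0.4613, 0.0089).
r_{13} = q_1·w_3 = 4.3644; r_{23} = q_2·w_3 = -3.1229.
u_3 = w_3 − 4.3644·q_1 + 3.1229·q_2 = (0.1818, -0.3455, 0.2182).
‖u_3‖ = 0.4472, so q_3 = (0.4066, -0.7725, 0.4879).

q_3 = (0.4066, -0.7725, 0.4879)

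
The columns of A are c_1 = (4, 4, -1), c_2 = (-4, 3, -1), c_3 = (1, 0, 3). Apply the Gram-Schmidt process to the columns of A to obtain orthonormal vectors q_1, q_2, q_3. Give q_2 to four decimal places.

q_1 = c_1/‖c_1‖ = (4, 4, -1)/5.7446 = (0.6963, 0.6963, -0.1741).
r_{12} = q_1·c_2 = -0.5222.
u_2 = c_2 + 0.5222·q_1 = (-3.6364, 3.3636, -1.0909).
‖u_2‖ = 5.0722, so q_2 = (-0.7169, 0.6632, -0.2151).

q_2 = (-0.7169, 0.6632, -0.2151)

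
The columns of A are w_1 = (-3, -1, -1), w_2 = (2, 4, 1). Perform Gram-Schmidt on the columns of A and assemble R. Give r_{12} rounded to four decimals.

r_{12} = -3.3166

e_1 = w_1/‖w_1‖ = (-3, -1, -1)/3.3166 = (-0.9045, -0.3015, -0.3015).
r_{12} = e_1·w_2 = -3.3166.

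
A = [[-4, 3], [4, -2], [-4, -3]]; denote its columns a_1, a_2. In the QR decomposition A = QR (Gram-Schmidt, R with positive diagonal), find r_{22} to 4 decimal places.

r_{22} = 4.5461

a_1 = (-4, 4, -4); ‖a_1‖ = 6.9282, so e_1 = (-0.5774, 0.5774, -0.5774).
e_1·a_2 = (-0.5774)·3 + 0.5774·(-2) + (-0.5774)·(-3) = -1.1547.
u_2 = a_2 + 1.1547·e_1 = (2.3333, -1.3333, -3.6667).
r_{22} = ‖u_2‖ = 4.5461.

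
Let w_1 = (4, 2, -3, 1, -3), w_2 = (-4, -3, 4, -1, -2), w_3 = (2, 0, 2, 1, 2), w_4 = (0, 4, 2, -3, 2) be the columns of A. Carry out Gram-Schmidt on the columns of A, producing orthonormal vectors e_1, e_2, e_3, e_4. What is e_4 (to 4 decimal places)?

w_1 = (4, 2, -3, 1, -3); ‖w_1‖ = 6.2450, so e_1 = (0.6405, 0.3203, -0.4804, 0.1601, -0.4804).
e_1·w_2 = 0.6405·(-4) + 0.3203·(-3) + (-0.4804)·4 + 0.1601·(-1) + (-0.4804)·(-2) = -4.6437.
u_2 = w_2 + 4.6437·e_1 = (-1.0256, -1.5128, 1.7692, -0.2564, -4.2308).
‖u_2‖ = 4.9433, so e_2 = (-0.2075, -0.3060, 0.3579, -0.0519, -0.8559).
e_1·w_3 = 0.6405·2 + 0.3203·0 + (-0.4804)·2 + 0.1601·1 + (-0.4804)·2 = -0.4804; e_2·w_3 = (-0.2075)·2 + (-0.3060)·0 + 0.3579·2 + (-0.0519)·1 + (-0.8559)·2 = -1.4628.
u_3 = w_3 + 0.4804·e_1 + 1.4628·e_2 = (2.0042, -0.2938, 2.2928, 1.0010, 0.5173).
‖u_3‖ = 3.2603, so e_3 = (0.6147, -0.0901, 0.7032, 0.3070, 0.1587).
e_1·w_4 = 0.6405·0 + 0.3203·4 + (-0.4804)·2 + 0.1601·(-3) + (-0.4804)·2 = -1.1209; e_2·w_4 = (-0.2075)·0 + (-0.3060)·4 + 0.3579·2 + (-0.0519)·(-3) + (-0.8559)·2 = -2.0644; e_3·w_4 = 0.6147·0 + (-0.0901)·4 + 0.7032·2 + 0.3070·(-3) + 0.1587·2 = 0.4422.
u_4 = w_4 + 1.1209·e_1 + 2.0644·e_2 − 0.4422·e_3 = (0.0178, 3.7670, 1.8894, -3.0634, -0.3755).
‖u_4‖ = 5.2236, so e_4 = (0.0034, 0.7212, 0.3617, -0.5864, -0.0719).

e_4 = (0.0034, 0.7212, 0.3617, -0.5864, -0.0719)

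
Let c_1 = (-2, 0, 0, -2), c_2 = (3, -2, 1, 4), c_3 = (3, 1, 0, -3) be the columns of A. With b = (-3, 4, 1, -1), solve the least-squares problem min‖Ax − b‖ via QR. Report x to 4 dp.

x = (-1.7296, -1.5597, -0.5157)

c_1 = (-2, 0, 0, -2); ‖c_1‖ = 2.8284, so e_1 = (-0.7071, 0.0000, 0.0000, -0.7071).
e_1·c_2 = (-0.7071)·3 + 0.0000·(-2) + 0.0000·1 + (-0.7071)·4 = -4.9497.
u_2 = c_2 + 4.9497·e_1 = (-0.5000, -2.0000, 1.0000, 0.5000).
‖u_2‖ = 2.3452, so e_2 = (-0.2132, -0.8528, 0.4264, 0.2132).
e_1·c_3 = (-0.7071)·3 + 0.0000·1 + 0.0000·0 + (-0.7071)·(-3) = 0.0000; e_2·c_3 = (-0.2132)·3 + (-0.8528)·1 + 0.4264·0 + 0.2132·(-3) = -2.1320.
u_3 = c_3 + 0.0000·e_1 + 2.1320·e_2 = (2.5455, -0.8182, 0.9091, -2.5455).
‖u_3‖ = 3.8019, so e_3 = (0.6695, -0.2152, 0.2391, -0.6695).
Qᵀb = (2.8284, -2.5584, -1.9607).
Back-substitute: x_3 = -1.9607/3.8019 = -0.5157.
x_2 = (-2.5584 + 2.1320·(-0.5157))/2.3452 = -1.5597.
x_1 = (2.8284 + 4.9497·(-1.5597) + 0.0000·(-0.5157))/2.8284 = -1.7296.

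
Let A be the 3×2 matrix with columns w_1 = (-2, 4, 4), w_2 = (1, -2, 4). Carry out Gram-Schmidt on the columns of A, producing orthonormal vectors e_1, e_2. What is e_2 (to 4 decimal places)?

e_2 = (0.2981, -0.5963, 0.7454)

e_1 = w_1/‖w_1‖ = (-2, 4, 4)/6.0000 = (-0.3333, 0.6667, 0.6667).
r_{12} = e_1·w_2 = 1.0000.
u_2 = w_2 − 1.0000·e_1 = (1.3333, -2.6667, 3.3333).
‖u_2‖ = 4.4721, so e_2 = (0.2981, -0.5963, 0.7454).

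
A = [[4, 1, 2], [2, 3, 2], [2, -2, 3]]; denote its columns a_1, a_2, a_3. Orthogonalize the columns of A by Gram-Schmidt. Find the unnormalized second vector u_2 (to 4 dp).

a_1 = (4, 2, 2); ‖a_1‖ = 4.8990, so q_1 = (0.8165, 0.4082, 0.4082).
q_1·a_2 = 0.8165·1 + 0.4082·3 + 0.4082·(-2) = 1.2247.
u_2 = a_2 − 1.2247·q_1 = (0.0000, 2.5000, -2.5000).

u_2 = (0.0000, 2.5000, -2.5000)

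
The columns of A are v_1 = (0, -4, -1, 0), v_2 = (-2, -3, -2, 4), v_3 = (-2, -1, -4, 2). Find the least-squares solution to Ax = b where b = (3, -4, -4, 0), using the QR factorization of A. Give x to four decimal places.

v_1 = (0, -4, -1, 0); ‖v_1‖ = 4.1231, so e_1 = (0.0000, -0.9701, -0.2425, 0.0000).
e_1·v_2 = 0.0000·(-2) + (-0.9701)·(-3) + (-0.2425)·(-2) + 0.0000·4 = 3.3955.
u_2 = v_2 − 3.3955·e_1 = (-2.0000, 0.2941, -1.1765, 4.0000).
‖u_2‖ = 4.6336, so e_2 = (-0.4316, 0.0635, -0.2539, 0.8633).
e_1·v_3 = 0.0000·(-2) + (-0.9701)·(-1) + (-0.2425)·(-4) + 0.0000·2 = 1.9403; e_2·v_3 = (-0.4316)·(-2) + 0.0635·(-1) + (-0.2539)·(-4) + 0.8633·2 = 3.5419.
u_3 = v_3 − 1.9403·e_1 − 3.5419·e_2 = (-0.4712, 0.6575, -2.6301, -1.0575).
‖u_3‖ = 2.9480, so e_3 = (-0.1599, 0.2230, -0.8922, -0.3587).
Qᵀb = (4.8507, -0.5332, 2.1970).
Back-substitute: x_3 = 2.1970/2.9480 = 0.7453.
x_2 = (-0.5332 − 3.5419·0.7453)/4.6336 = -0.6847.
x_1 = (4.8507 − 3.3955·(-0.6847) − 1.9403·0.7453)/4.1231 = 1.3897.

x = (1.3897, -0.6847, 0.7453)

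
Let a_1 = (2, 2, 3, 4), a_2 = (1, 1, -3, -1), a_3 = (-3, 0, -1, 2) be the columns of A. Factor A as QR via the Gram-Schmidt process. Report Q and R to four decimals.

Q = [[0.3482, 0.5002, -0.7017], [0.3482, 0.5002, 0.1170], [0.5222, -0.7062, -0.3898], [0.6963, 0.0294, 0.5848]], R = [[5.7446, -1.5667, -0.1741], [0.0000, 3.0896, -0.7356], [0.0000, 0.0000, 3.6645]]

a_1 = (2, 2, 3, 4); ‖a_1‖ = 5.7446, so e_1 = (0.3482, 0.3482, 0.5222, 0.6963).
e_1·a_2 = 0.3482·1 + 0.3482·1 + 0.5222·(-3) + 0.6963·(-1) = -1.5667.
u_2 = a_2 + 1.5667·e_1 = (1.5455, 1.5455, -2.1818, 0.0909).
‖u_2‖ = 3.0896, so e_2 = (0.5002, 0.5002, -0.7062, 0.0294).
e_1·a_3 = 0.3482·(-3) + 0.3482·0 + 0.5222·(-1) + 0.6963·2 = -0.1741; e_2·a_3 = 0.5002·(-3) + 0.5002·0 + (-0.7062)·(-1) + 0.0294·2 = -0.7356.
u_3 = a_3 + 0.1741·e_1 + 0.7356·e_2 = (-2.5714, 0.4286, -1.4286, 2.1429).
‖u_3‖ = 3.6645, so e_3 = (-0.7017, 0.1170, -0.3898, 0.5848).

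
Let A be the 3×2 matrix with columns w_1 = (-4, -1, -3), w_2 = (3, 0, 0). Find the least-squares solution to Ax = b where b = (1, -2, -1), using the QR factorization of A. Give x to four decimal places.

x = (0.5000, 1.0000)

w_1 = (-4, -1, -3); ‖w_1‖ = 5.0990, so q_1 = (-0.7845, -0.1961, -0.5883).
q_1·w_2 = (-0.7845)·3 + (-0.1961)·0 + (-0.5883)·0 = -2.3534.
u_2 = w_2 + 2.3534·q_1 = (1.1538, -0.4615, -1.3846).
‖u_2‖ = 1.8605, so q_2 = (0.6202, -0.2481, -0.7442).
Qᵀb = (0.1961, 1.8605).
Back-substitute: x_2 = 1.8605/1.8605 = 1.0000.
x_1 = (0.1961 + 2.3534·1.0000)/5.0990 = 0.5000.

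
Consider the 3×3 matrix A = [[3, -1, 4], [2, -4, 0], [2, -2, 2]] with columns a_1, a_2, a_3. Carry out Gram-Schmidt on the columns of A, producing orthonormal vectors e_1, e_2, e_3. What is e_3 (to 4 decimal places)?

a_1 = (3, 2, 2); ‖a_1‖ = 4.1231, so e_1 = (0.7276, 0.4851, 0.4851).
e_1·a_2 = 0.7276·(-1) + 0.4851·(-4) + 0.4851·(-2) = -3.6380.
u_2 = a_2 + 3.6380·e_1 = (1.6471, -2.2353, -0.2353).
‖u_2‖ = 2.7865, so e_2 = (0.5911, -0.8022, -0.0844).
e_1·a_3 = 0.7276·4 + 0.4851·0 + 0.4851·2 = 3.8806; e_2·a_3 = 0.5911·4 + (-0.8022)·0 + (-0.0844)·2 = 2.1954.
u_3 = a_3 − 3.8806·e_1 − 2.1954·e_2 = (-0.1212, -0.1212, 0.3030).
‖u_3‖ = 0.3482, so e_3 = (-0.3482, -0.3482, 0.8704).

e_3 = (-0.3482, -0.3482, 0.8704)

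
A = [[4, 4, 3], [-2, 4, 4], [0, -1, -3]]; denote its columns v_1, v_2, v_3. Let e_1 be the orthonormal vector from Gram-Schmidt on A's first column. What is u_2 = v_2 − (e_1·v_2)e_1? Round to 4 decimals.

v_1 = (4, -2, 0); ‖v_1‖ = 4.4721, so e_1 = (0.8944, -0.4472, 0.0000).
e_1·v_2 = 0.8944·4 + (-0.4472)·4 + 0.0000·(-1) = 1.7889.
u_2 = v_2 − 1.7889·e_1 = (2.4000, 4.8000, -1.0000).

u_2 = (2.4000, 4.8000, -1.0000)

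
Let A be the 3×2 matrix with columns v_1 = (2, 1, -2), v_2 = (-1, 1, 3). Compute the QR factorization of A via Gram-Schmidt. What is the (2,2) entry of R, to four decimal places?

v_1 = (2, 1, -2); ‖v_1‖ = 3.0000, so q_1 = (0.6667, 0.3333, -0.6667).
q_1·v_2 = 0.6667·(-1) + 0.3333·1 + (-0.6667)·3 = -2.3333.
u_2 = v_2 + 2.3333·q_1 = (0.5556, 1.7778, 1.4444).
r_{22} = ‖u_2‖ = 2.3570.

r_{22} = 2.3570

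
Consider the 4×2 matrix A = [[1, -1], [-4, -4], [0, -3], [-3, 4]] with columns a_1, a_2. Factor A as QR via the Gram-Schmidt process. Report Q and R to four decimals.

Q = [[0.1961, -0.1728], [-0.7845, -0.5483], [0.0000, -0.4648], [-0.5883, 0.6734]], R = [[5.0990, 0.5883], [0.0000, 6.4540]]

e_1 = a_1/‖a_1‖ = (1, -4, 0, -3)/5.0990 = (0.1961, -0.7845, 0.0000, -0.5883).
r_{12} = e_1·a_2 = 0.5883.
u_2 = a_2 − 0.5883·e_1 = (-1.1154, -3.5385, -3.0000, 4.3462).
‖u_2‖ = 6.4540, so e_2 = (-0.1728, -0.5483, -0.4648, 0.6734).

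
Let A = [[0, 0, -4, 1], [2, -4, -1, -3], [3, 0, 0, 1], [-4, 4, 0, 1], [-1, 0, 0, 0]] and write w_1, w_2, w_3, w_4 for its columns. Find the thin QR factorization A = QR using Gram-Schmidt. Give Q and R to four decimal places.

w_1 = (0, 2, 3, -4, -1); ‖w_1‖ = 5.4772, so e_1 = (0.0000, 0.3651, 0.5477, -0.7303, -0.1826).
e_1·w_2 = 0.0000·0 + 0.3651·(-4) + 0.5477·0 + (-0.7303)·4 + (-0.1826)·0 = -4.3818.
u_2 = w_2 + 4.3818·e_1 = (0.0000, -2.4000, 2.4000, 0.8000, -0.8000).
‖u_2‖ = 3.5777, so e_2 = (0.0000, -0.6708, 0.6708, 0.2236, -0.2236).
e_1·w_3 = 0.0000·(-4) + 0.3651·(-1) + 0.5477·0 + (-0.7303)·0 + (-0.1826)·0 = -0.3651; e_2·w_3 = 0.0000·(-4) + (-0.6708)·(-1) + 0.6708·0 + 0.2236·0 + (-0.2236)·0 = 0.6708.
u_3 = w_3 + 0.3651·e_1 − 0.6708·e_2 = (-4.0000, -0.4167, -0.2500, -0.4167, 0.0833).
‖u_3‖ = 4.0517, so e_3 = (-0.9872, -0.1028, -0.0617, -0.1028, 0.0206).
e_1·w_4 = 0.0000·1 + 0.3651·(-3) + 0.5477·1 + (-0.7303)·1 + (-0.1826)·0 = -1.2780; e_2·w_4 = 0.0000·1 + (-0.6708)·(-3) + 0.6708·1 + 0.2236·1 + (-0.2236)·0 = 2.9069; e_3·w_4 = (-0.9872)·1 + (-0.1028)·(-3) + (-0.0617)·1 + (-0.1028)·1 + 0.0206·0 = -0.8433.
u_4 = w_4 + 1.2780·e_1 − 2.9069·e_2 + 0.8433·e_3 = (0.1675, -0.6701, -0.3020, -0.6701, 0.4340).
‖u_4‖ = 1.0980, so e_4 = (0.1526, -0.6103, -0.2751, -0.6103, 0.3953).

Q = [[0.0000, 0.0000, -0.9872, 0.1526], [0.3651, -0.6708, -0.1028, -0.6103], [0.5477, 0.6708, -0.0617, -0.2751], [-0.7303, 0.2236, -0.1028, -0.6103], [-0.1826, -0.2236, 0.0206, 0.3953]], R = [[5.4772, -4.3818, -0.3651, -1.2780], [0.0000, 3.5777, 0.6708, 2.9069], [0.0000, 0.0000, 4.0517, -0.8433], [0.0000, 0.0000, 0.0000, 1.0980]]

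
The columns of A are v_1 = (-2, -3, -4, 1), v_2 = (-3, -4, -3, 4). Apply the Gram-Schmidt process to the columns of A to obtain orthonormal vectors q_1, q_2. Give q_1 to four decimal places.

v_1 = (-2, -3, -4, 1); ‖v_1‖ = 5.4772, so q_1 = (-0.3651, -0.5477, -0.7303, 0.1826).

q_1 = (-0.3651, -0.5477, -0.7303, 0.1826)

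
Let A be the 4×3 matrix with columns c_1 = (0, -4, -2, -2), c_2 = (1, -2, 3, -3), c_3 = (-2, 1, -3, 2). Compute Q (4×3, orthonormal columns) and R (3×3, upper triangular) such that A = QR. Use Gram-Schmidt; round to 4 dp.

c_1 = (0, -4, -2, -2); ‖c_1‖ = 4.8990, so e_1 = (0.0000, -0.8165, -0.4082, -0.4082).
e_1·c_2 = 0.0000·1 + (-0.8165)·(-2) + (-0.4082)·3 + (-0.4082)·(-3) = 1.6330.
u_2 = c_2 − 1.6330·e_1 = (1.0000, -0.6667, 3.6667, -2.3333).
‖u_2‖ = 4.5092, so e_2 = (0.2218, -0.1478, 0.8131, -0.5175).
e_1·c_3 = 0.0000·(-2) + (-0.8165)·1 + (-0.4082)·(-3) + (-0.4082)·2 = -0.4082; e_2·c_3 = 0.2218·(-2) + (-0.1478)·1 + 0.8131·(-3) + (-0.5175)·2 = -4.0657.
u_3 = c_3 + 0.4082·e_1 + 4.0657·e_2 = (-1.0984, 0.0656, 0.1393, -0.2705).
‖u_3‖ = 1.1416, so e_3 = (-0.9621, 0.0574, 0.1221, -0.2369).

Q = [[0.0000, 0.2218, -0.9621], [-0.8165, -0.1478, 0.0574], [-0.4082, 0.8131, 0.1221], [-0.4082, -0.5175, -0.2369]], R = [[4.8990, 1.6330, -0.4082], [0.0000, 4.5092, -4.0657], [0.0000, 0.0000, 1.1416]]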